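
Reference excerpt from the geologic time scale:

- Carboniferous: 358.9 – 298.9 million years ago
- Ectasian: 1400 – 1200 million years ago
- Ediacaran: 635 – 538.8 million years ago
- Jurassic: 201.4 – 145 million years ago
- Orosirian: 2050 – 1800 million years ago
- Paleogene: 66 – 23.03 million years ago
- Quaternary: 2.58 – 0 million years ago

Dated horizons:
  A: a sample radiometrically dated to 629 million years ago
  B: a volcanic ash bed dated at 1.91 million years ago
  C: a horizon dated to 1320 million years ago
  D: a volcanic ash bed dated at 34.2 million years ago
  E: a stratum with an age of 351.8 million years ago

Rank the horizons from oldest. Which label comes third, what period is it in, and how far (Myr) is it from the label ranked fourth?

E, in the Carboniferous; 317.6 million years to D

Larger Ma means older, so oldest first: C 1320 > A 629 > E 351.8 > D 34.2 > B 1.91.
Counting 3 along gives E (351.8 Ma); the excerpt puts that inside the Carboniferous, 358.9–298.9 Ma.
Next in line is D (34.2 Ma), and 351.8 − 34.2 = 317.6 Myr.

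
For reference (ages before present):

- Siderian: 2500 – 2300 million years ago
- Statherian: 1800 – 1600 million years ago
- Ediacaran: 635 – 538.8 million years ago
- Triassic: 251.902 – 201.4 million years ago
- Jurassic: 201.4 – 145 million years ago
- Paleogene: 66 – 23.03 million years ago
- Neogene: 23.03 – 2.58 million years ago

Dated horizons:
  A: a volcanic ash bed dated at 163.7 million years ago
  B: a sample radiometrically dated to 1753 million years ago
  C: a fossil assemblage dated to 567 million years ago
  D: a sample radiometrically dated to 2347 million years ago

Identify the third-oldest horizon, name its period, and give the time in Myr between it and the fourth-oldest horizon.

C, in the Ediacaran; 403.3 million years to A

Larger Ma means older, so oldest first: D 2347 > B 1753 > C 567 > A 163.7.
Counting 3 along gives C (567 Ma); the excerpt puts that inside the Ediacaran, 635–538.8 Ma.
Next in line is A (163.7 Ma), and 567 − 163.7 = 403.3 Myr.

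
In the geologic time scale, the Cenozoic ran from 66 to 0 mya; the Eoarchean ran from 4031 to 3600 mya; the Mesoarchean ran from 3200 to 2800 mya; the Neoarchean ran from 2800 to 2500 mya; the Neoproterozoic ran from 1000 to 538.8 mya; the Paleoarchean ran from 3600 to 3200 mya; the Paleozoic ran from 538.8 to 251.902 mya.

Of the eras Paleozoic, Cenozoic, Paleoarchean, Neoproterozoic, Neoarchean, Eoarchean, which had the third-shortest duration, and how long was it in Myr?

Neoarchean, 300 million years

Durations: Paleozoic 286.898; Cenozoic 66; Paleoarchean 400; Neoproterozoic 461.2; Neoarchean 300; Eoarchean 431 Myr.
Sorted shortest-first: Cenozoic (66), Paleozoic (286.898), Neoarchean (300), Paleoarchean (400), Eoarchean (431), Neoproterozoic (461.2).
The third shortest is Neoarchean at 300 Myr.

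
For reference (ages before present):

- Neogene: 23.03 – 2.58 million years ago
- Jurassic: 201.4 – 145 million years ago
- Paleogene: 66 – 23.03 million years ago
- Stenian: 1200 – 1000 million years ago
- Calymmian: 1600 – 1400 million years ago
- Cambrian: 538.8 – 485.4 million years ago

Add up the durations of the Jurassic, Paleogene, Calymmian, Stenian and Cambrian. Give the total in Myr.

552.77 million years

Each duration: Jurassic = 56.4; Paleogene = 42.97; Calymmian = 200; Stenian = 200; Cambrian = 53.4.
Sum: 56.4 + 42.97 + 200 + 200 + 53.4 = 552.77 Myr.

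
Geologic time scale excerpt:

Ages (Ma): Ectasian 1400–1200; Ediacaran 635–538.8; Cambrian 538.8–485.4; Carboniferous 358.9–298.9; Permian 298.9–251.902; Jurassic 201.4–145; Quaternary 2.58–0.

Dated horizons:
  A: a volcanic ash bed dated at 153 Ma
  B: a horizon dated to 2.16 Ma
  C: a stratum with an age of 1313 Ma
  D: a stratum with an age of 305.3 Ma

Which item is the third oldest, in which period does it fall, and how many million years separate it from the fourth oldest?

A, in the Jurassic; 150.84 million years to B

Sorted oldest-first by Ma: C (1313), D (305.3), A (153), B (2.16).
The third oldest is A at 153 Ma, which lies in 201.4–145 Ma: the Jurassic.
The fourth oldest is B at 2.16 Ma; separation = |153 − 2.16| = 150.84 Myr.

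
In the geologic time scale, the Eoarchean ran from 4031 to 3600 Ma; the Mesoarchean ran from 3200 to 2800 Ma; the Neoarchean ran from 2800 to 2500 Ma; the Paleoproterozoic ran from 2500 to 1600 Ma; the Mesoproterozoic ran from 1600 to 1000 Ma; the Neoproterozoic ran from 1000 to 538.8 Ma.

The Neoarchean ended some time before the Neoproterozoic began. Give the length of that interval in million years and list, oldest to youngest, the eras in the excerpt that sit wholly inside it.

End of Neoarchean = 2500 Ma; start of Neoproterozoic = 1000 Ma.
Gap = 2500 − 1000 = 1500 Myr.
Eras wholly inside 2500–1000 Ma: Paleoproterozoic (2500–1600), Mesoproterozoic (1600–1000).

1500 million years; Paleoproterozoic, Mesoproterozoic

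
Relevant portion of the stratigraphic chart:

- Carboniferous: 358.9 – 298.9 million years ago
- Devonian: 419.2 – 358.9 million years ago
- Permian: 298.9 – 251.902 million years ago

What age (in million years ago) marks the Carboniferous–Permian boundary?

The Carboniferous ends and the Permian begins at 298.9 million years ago.

298.9 million years ago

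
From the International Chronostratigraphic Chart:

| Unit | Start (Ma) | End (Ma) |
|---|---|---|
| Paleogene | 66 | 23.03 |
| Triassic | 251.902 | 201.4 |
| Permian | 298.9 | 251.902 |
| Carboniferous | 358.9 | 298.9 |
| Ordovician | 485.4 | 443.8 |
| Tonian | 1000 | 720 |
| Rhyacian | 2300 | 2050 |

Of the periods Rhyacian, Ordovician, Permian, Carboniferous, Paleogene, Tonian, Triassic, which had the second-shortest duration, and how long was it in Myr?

Durations: Rhyacian 250; Ordovician 41.6; Permian 46.998; Carboniferous 60; Paleogene 42.97; Tonian 280; Triassic 50.502 Myr.
Sorted shortest-first: Ordovician (41.6), Paleogene (42.97), Permian (46.998), Triassic (50.502), Carboniferous (60), Rhyacian (250), Tonian (280).
The second shortest is Paleogene at 42.97 Myr.

Paleogene, 42.97 million years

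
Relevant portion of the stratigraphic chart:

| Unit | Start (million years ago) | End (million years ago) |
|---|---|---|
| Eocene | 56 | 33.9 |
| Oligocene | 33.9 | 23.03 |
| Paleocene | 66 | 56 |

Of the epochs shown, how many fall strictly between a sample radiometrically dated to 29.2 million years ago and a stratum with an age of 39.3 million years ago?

The older date is 39.3 Ma and the younger is 29.2 Ma.
No epoch both begins after 39.3 Ma and ends before 29.2 Ma, so the count is 0.

0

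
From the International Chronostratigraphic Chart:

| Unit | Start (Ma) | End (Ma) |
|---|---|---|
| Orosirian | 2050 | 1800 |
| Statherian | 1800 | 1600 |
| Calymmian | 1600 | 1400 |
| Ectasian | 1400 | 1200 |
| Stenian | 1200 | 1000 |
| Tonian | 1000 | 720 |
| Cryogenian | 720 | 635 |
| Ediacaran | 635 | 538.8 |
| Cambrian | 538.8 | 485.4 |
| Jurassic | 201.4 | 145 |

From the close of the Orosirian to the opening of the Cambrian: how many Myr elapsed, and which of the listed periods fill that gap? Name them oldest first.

1261.2 million years; Statherian, Calymmian, Ectasian, Stenian, Tonian, Cryogenian, Ediacaran

End of Orosirian = 1800 Ma; start of Cambrian = 538.8 Ma.
Gap = 1800 − 538.8 = 1261.2 Myr.
Periods wholly inside 1800–538.8 Ma: Statherian (1800–1600), Calymmian (1600–1400), Ectasian (1400–1200), Stenian (1200–1000), Tonian (1000–720), Cryogenian (720–635), Ediacaran (635–538.8).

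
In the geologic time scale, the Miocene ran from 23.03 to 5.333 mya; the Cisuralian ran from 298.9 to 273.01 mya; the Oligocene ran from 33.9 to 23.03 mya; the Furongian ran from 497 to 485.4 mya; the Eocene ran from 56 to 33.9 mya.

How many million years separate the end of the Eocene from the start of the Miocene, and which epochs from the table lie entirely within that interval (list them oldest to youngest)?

10.87 million years; Oligocene

The Eocene closes at 33.9 Ma and the Miocene opens at 23.03 Ma, so the interval is 33.9 − 23.03 = 10.87 Myr.
An epoch fits inside if it starts at or after 33.9 Ma and ends at or before 23.03 Ma; oldest first that gives Oligocene.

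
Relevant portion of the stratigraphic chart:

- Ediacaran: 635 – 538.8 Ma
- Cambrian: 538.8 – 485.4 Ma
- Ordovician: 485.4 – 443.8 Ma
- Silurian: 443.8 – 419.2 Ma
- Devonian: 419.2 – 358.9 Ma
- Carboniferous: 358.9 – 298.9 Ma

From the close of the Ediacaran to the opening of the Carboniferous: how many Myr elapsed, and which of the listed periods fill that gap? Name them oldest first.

179.9 million years; Cambrian, Ordovician, Silurian, Devonian

The Ediacaran closes at 538.8 Ma and the Carboniferous opens at 358.9 Ma, so the interval is 538.8 − 358.9 = 179.9 Myr.
A period fits inside if it starts at or after 538.8 Ma and ends at or before 358.9 Ma; oldest first that gives Cambrian, Ordovician, Silurian, Devonian.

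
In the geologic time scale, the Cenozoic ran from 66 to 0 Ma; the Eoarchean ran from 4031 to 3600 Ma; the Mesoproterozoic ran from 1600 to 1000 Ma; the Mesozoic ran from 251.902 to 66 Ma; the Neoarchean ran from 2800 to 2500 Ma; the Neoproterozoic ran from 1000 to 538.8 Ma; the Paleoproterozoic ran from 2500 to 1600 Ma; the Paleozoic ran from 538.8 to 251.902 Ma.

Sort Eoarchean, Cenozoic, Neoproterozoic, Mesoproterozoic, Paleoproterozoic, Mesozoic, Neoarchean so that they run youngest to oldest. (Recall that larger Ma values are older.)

Cenozoic, Mesozoic, Neoproterozoic, Mesoproterozoic, Paleoproterozoic, Neoarchean, Eoarchean

The oldest of these is Eoarchean (starts 4031 Ma) and the youngest is Cenozoic (ends 0 Ma).
In between, by decreasing start age: Neoarchean (2800), Paleoproterozoic (2500), Mesoproterozoic (1600), Neoproterozoic (1000), Mesozoic (251.902).
Listing youngest first means reversing that sequence.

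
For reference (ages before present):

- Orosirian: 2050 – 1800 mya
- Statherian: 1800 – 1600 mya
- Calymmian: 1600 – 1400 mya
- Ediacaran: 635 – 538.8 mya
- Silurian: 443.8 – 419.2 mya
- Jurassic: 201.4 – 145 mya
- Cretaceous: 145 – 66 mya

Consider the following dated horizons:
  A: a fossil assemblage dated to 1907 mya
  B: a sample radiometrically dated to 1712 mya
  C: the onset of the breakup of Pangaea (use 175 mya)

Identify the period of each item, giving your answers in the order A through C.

A — Orosirian; B — Statherian; C — Jurassic

Match each age against the start–end ranges in the excerpt: A = 1907 Ma → Orosirian (2050–1800); B = 1712 Ma → Statherian (1800–1600); C = 175 Ma → Jurassic (201.4–145).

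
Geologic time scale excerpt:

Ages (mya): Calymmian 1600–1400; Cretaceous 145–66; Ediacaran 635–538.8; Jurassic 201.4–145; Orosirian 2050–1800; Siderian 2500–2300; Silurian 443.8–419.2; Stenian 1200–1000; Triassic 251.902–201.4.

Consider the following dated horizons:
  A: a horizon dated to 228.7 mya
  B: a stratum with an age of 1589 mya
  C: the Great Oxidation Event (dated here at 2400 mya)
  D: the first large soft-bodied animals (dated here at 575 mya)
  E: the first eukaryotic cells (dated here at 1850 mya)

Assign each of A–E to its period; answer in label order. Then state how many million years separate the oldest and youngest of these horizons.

A: 228.7 Ma lies in 251.902–201.4 Ma, so Triassic.
B: 1589 Ma lies in 1600–1400 Ma, so Calymmian.
C: 2400 Ma lies in 2500–2300 Ma, so Siderian.
D: 575 Ma lies in 635–538.8 Ma, so Ediacaran.
E: 1850 Ma lies in 2050–1800 Ma, so Orosirian.
Oldest = 2400 Ma, youngest = 228.7 Ma → span 2171.3 Myr.

A — Triassic; B — Calymmian; C — Siderian; D — Ediacaran; E — Orosirian; span 2171.3 million years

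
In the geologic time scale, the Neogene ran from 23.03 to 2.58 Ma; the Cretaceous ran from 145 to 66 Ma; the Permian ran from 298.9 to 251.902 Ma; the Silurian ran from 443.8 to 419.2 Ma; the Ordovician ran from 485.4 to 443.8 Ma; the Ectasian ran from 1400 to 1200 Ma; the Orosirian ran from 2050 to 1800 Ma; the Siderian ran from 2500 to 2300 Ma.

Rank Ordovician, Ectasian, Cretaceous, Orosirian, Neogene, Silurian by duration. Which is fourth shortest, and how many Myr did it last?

Durations: Ordovician 41.6; Ectasian 200; Cretaceous 79; Orosirian 250; Neogene 20.45; Silurian 24.6 Myr.
Sorted shortest-first: Neogene (20.45), Silurian (24.6), Ordovician (41.6), Cretaceous (79), Ectasian (200), Orosirian (250).
The fourth shortest is Cretaceous at 79 Myr.

Cretaceous, 79 million years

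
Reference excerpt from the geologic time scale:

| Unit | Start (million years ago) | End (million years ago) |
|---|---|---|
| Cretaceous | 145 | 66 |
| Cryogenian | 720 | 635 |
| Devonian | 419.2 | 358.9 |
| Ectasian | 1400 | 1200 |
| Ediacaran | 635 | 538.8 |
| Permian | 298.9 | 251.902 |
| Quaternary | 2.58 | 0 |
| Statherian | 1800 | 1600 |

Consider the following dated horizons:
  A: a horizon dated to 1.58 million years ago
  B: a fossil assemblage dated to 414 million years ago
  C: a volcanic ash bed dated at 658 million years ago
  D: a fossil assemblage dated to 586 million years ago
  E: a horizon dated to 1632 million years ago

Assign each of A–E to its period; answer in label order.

Match each age against the start–end ranges in the excerpt: A = 1.58 Ma → Quaternary (2.58–0); B = 414 Ma → Devonian (419.2–358.9); C = 658 Ma → Cryogenian (720–635); D = 586 Ma → Ediacaran (635–538.8); E = 1632 Ma → Statherian (1800–1600).

A — Quaternary; B — Devonian; C — Cryogenian; D — Ediacaran; E — Statherian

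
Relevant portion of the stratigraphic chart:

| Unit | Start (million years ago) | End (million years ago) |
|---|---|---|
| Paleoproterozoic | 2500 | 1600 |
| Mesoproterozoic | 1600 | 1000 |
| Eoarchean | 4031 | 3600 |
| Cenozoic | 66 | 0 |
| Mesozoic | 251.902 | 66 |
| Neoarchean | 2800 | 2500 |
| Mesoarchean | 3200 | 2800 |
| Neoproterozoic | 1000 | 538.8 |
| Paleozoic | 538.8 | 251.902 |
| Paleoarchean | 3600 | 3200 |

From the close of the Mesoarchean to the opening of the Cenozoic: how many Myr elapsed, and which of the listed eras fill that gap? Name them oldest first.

End of Mesoarchean = 2800 Ma; start of Cenozoic = 66 Ma.
Gap = 2800 − 66 = 2734 Myr.
Eras wholly inside 2800–66 Ma: Neoarchean (2800–2500), Paleoproterozoic (2500–1600), Mesoproterozoic (1600–1000), Neoproterozoic (1000–538.8), Paleozoic (538.8–251.902), Mesozoic (251.902–66).

2734 million years; Neoarchean, Paleoproterozoic, Mesoproterozoic, Neoproterozoic, Paleozoic, Mesozoic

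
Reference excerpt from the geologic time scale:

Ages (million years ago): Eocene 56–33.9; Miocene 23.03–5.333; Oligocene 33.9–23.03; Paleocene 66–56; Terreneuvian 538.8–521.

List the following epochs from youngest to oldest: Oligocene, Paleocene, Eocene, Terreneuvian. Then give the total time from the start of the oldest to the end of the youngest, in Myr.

Oligocene → Eocene → Paleocene → Terreneuvian; total span 515.77 Myr

Start ages (Ma): Terreneuvian 538.8, Paleocene 66, Eocene 56, Oligocene 33.9.
Ordered youngest to oldest: Oligocene, Eocene, Paleocene, Terreneuvian.
Span = 538.8 − 23.03 = 515.77 Myr.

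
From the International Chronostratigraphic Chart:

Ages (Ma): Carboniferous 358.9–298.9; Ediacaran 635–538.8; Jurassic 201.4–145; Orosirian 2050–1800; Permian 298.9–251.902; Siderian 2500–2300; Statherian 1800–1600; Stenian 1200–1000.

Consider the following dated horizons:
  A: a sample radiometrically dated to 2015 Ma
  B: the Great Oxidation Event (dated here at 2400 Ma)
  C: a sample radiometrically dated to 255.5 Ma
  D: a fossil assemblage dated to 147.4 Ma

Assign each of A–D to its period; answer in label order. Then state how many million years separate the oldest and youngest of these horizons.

A: 2015 Ma lies in 2050–1800 Ma, so Orosirian.
B: 2400 Ma lies in 2500–2300 Ma, so Siderian.
C: 255.5 Ma lies in 298.9–251.902 Ma, so Permian.
D: 147.4 Ma lies in 201.4–145 Ma, so Jurassic.
Oldest = 2400 Ma, youngest = 147.4 Ma → span 2252.6 Myr.

A — Orosirian; B — Siderian; C — Permian; D — Jurassic; span 2252.6 million years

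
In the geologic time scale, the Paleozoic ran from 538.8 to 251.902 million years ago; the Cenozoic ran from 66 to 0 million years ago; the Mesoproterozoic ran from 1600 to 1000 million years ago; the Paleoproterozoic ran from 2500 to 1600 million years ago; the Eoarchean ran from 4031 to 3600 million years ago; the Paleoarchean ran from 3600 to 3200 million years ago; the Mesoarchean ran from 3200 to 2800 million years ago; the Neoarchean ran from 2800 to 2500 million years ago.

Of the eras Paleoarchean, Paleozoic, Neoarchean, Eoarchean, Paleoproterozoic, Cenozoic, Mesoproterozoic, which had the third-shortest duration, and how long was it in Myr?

Start − end for each: Paleoarchean 3600 − 3200 = 400; Paleozoic 538.8 − 251.902 = 286.898; Neoarchean 2800 − 2500 = 300; Eoarchean 4031 − 3600 = 431; Paleoproterozoic 2500 − 1600 = 900; Cenozoic 66 − 0 = 66; Mesoproterozoic 1600 − 1000 = 600.
Ranking these from shortest: Cenozoic < Paleozoic < Neoarchean < Paleoarchean < Eoarchean < Mesoproterozoic < Paleoproterozoic.
Position 3 in that ranking is Neoarchean, which lasted 300 Myr.

Neoarchean, 300 million years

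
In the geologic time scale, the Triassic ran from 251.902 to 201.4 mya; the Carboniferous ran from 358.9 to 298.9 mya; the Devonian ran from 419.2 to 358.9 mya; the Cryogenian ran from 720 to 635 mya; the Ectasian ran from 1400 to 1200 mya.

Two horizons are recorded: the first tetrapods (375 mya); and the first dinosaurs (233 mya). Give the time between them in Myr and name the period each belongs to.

Elapsed time: 375 − 233 = 142 Myr.
375 Ma lies within 419.2–358.9 Ma: Devonian.
233 Ma lies within 251.902–201.4 Ma: Triassic.

142 million years apart; the first in the Devonian, the second in the Triassic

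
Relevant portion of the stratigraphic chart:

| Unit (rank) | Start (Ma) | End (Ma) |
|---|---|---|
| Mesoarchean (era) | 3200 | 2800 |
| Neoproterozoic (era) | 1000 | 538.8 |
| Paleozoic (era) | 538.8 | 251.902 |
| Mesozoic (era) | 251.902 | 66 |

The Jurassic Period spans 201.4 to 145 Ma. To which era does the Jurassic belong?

Mesozoic

The Jurassic (201.4–145 Ma) lies entirely within 251.902–66 Ma, the Mesozoic Era.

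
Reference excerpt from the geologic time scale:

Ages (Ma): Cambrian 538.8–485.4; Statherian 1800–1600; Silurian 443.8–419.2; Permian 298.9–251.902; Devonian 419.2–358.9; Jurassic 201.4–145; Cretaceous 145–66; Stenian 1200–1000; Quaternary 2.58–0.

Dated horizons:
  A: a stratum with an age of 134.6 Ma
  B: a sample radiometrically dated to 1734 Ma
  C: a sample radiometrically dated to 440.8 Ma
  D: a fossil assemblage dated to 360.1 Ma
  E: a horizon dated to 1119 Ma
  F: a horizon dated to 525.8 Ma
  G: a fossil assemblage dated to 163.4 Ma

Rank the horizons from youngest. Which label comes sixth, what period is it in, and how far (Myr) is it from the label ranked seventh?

Smaller Ma means younger, so youngest first: A 134.6 < G 163.4 < D 360.1 < C 440.8 < F 525.8 < E 1119 < B 1734.
Counting 6 along gives E (1119 Ma); the excerpt puts that inside the Stenian, 1200–1000 Ma.
Next in line is B (1734 Ma), and 1734 − 1119 = 615 Myr.

E, in the Stenian; 615 million years to B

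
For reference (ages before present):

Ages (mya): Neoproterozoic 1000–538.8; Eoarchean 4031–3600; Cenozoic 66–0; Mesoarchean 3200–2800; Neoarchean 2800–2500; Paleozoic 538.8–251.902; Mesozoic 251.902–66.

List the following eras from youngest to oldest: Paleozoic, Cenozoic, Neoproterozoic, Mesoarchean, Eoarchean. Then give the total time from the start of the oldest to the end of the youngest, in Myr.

Start ages (Ma): Eoarchean 4031, Mesoarchean 3200, Neoproterozoic 1000, Paleozoic 538.8, Cenozoic 66.
Ordered youngest to oldest: Cenozoic, Paleozoic, Neoproterozoic, Mesoarchean, Eoarchean.
Span = 4031 − 0 = 4031 Myr.

Cenozoic → Paleozoic → Neoproterozoic → Mesoarchean → Eoarchean; total span 4031 Myr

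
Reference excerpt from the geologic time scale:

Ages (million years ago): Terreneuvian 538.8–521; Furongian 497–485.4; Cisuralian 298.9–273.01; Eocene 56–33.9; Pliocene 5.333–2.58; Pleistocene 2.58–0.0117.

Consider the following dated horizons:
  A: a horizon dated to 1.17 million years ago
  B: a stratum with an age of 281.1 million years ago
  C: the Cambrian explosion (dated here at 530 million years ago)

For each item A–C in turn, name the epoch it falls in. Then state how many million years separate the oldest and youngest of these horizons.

A — Pleistocene; B — Cisuralian; C — Terreneuvian; span 528.83 million years

Match each age against the start–end ranges in the excerpt: A = 1.17 Ma → Pleistocene (2.58–0.0117); B = 281.1 Ma → Cisuralian (298.9–273.01); C = 530 Ma → Terreneuvian (538.8–521).
The largest age is 530 Ma and the smallest is 1.17 Ma; their difference is 528.83 Myr.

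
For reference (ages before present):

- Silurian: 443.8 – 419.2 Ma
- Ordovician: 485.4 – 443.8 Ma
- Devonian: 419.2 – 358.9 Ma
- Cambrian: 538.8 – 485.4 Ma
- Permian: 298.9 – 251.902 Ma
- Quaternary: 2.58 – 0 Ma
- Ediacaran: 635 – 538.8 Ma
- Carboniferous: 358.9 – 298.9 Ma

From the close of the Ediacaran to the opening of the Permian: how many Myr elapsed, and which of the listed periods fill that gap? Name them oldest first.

239.9 million years; Cambrian, Ordovician, Silurian, Devonian, Carboniferous

The Ediacaran closes at 538.8 Ma and the Permian opens at 298.9 Ma, so the interval is 538.8 − 298.9 = 239.9 Myr.
A period fits inside if it starts at or after 538.8 Ma and ends at or before 298.9 Ma; oldest first that gives Cambrian, Ordovician, Silurian, Devonian, Carboniferous.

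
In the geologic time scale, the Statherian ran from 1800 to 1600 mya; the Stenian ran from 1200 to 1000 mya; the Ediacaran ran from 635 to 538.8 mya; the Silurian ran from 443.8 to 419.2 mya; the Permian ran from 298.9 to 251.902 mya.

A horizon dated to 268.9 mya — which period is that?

268.9 Ma lies between 298.9 and 251.902 Ma, so it falls in the Permian.

Permian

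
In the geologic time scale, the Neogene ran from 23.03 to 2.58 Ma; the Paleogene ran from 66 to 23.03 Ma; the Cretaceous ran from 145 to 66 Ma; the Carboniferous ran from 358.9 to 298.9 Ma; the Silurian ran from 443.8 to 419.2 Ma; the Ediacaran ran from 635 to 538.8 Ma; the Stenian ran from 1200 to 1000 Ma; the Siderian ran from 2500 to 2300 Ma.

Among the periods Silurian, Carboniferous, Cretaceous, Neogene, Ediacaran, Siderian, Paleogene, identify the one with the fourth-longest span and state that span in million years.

Carboniferous, 60 million years

Durations: Silurian 24.6; Carboniferous 60; Cretaceous 79; Neogene 20.45; Ediacaran 96.2; Siderian 200; Paleogene 42.97 Myr.
Sorted longest-first: Siderian (200), Ediacaran (96.2), Cretaceous (79), Carboniferous (60), Paleogene (42.97), Silurian (24.6), Neogene (20.45).
The fourth longest is Carboniferous at 60 Myr.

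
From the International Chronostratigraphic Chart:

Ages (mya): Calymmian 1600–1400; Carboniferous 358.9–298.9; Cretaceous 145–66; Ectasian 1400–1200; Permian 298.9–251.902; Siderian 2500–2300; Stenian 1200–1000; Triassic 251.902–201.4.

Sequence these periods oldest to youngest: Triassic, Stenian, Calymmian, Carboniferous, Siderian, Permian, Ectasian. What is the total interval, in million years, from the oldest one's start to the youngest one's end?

Siderian, Calymmian, Ectasian, Stenian, Carboniferous, Permian, Triassic; total span 2298.6 Myr

Start ages (Ma): Siderian 2500, Calymmian 1600, Ectasian 1400, Stenian 1200, Carboniferous 358.9, Permian 298.9, Triassic 251.902.
Ordered oldest to youngest: Siderian, Calymmian, Ectasian, Stenian, Carboniferous, Permian, Triassic.
Span = 2500 − 201.4 = 2298.6 Myr.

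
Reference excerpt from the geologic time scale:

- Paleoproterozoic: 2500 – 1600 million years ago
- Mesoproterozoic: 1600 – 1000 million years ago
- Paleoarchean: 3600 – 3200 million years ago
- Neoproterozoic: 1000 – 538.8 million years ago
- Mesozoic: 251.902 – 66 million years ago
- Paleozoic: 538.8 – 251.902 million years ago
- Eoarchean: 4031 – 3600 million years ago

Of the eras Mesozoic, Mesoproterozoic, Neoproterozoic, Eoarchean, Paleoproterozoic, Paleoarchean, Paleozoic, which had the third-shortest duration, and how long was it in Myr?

Durations: Mesozoic 185.902; Mesoproterozoic 600; Neoproterozoic 461.2; Eoarchean 431; Paleoproterozoic 900; Paleoarchean 400; Paleozoic 286.898 Myr.
Sorted shortest-first: Mesozoic (185.902), Paleozoic (286.898), Paleoarchean (400), Eoarchean (431), Neoproterozoic (461.2), Mesoproterozoic (600), Paleoproterozoic (900).
The third shortest is Paleoarchean at 400 Myr.

Paleoarchean, 400 million years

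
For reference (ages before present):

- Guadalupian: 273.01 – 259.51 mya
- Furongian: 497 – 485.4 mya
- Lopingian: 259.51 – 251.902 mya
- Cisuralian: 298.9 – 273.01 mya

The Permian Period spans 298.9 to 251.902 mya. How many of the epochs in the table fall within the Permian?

Epochs inside 298.9–251.902 Ma: Cisuralian, Guadalupian, Lopingian — 3 in total.

3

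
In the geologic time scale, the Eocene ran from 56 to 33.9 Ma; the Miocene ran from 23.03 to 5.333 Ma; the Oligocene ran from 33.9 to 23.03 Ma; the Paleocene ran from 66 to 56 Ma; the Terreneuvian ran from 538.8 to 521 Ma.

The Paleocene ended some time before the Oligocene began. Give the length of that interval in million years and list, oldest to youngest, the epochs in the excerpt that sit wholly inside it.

22.1 million years; Eocene

The Paleocene closes at 56 Ma and the Oligocene opens at 33.9 Ma, so the interval is 56 − 33.9 = 22.1 Myr.
An epoch fits inside if it starts at or after 56 Ma and ends at or before 33.9 Ma; oldest first that gives Eocene.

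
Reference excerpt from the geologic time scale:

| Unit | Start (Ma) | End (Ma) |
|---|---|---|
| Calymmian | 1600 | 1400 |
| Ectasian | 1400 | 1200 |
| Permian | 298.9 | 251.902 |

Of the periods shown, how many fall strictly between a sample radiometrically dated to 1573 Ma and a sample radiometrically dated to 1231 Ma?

The older date is 1573 Ma and the younger is 1231 Ma.
No period both begins after 1573 Ma and ends before 1231 Ma, so the count is 0.

0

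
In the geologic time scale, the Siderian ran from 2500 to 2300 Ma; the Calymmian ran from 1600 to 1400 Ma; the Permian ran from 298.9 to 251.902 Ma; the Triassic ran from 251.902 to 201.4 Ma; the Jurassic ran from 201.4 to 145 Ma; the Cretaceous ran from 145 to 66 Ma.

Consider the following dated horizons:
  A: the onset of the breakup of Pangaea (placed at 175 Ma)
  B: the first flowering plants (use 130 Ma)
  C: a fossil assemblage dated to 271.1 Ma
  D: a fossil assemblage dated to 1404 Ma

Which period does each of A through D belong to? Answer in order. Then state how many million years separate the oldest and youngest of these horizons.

Match each age against the start–end ranges in the excerpt: A = 175 Ma → Jurassic (201.4–145); B = 130 Ma → Cretaceous (145–66); C = 271.1 Ma → Permian (298.9–251.902); D = 1404 Ma → Calymmian (1600–1400).
The largest age is 1404 Ma and the smallest is 130 Ma; their difference is 1274 Myr.

A — Jurassic; B — Cretaceous; C — Permian; D — Calymmian; span 1274 million years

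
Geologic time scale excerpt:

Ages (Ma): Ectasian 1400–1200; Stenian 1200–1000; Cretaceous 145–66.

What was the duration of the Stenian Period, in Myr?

1200 − 1000 = 200 million years.

200 million years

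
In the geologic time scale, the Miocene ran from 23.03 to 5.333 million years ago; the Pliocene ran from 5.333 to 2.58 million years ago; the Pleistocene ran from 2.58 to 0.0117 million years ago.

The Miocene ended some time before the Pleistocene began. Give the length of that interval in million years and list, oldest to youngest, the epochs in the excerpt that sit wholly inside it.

2.753 million years; Pliocene

End of Miocene = 5.333 Ma; start of Pleistocene = 2.58 Ma.
Gap = 5.333 − 2.58 = 2.753 Myr.
Epochs wholly inside 5.333–2.58 Ma: Pliocene (5.333–2.58).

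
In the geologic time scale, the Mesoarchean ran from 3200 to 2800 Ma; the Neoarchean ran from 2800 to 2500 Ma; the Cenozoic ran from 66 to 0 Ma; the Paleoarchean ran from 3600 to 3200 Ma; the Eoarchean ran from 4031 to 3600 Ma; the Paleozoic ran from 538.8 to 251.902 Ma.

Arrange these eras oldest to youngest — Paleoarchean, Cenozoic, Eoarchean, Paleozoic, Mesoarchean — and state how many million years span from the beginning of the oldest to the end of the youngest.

Eoarchean, Paleoarchean, Mesoarchean, Paleozoic, Cenozoic; total span 4031 Myr

From the excerpt: Paleoarchean 3600–3200; Cenozoic 66–0; Eoarchean 4031–3600; Paleozoic 538.8–251.902; Mesoarchean 3200–2800 (Ma).
Larger Ma is earlier, so the oldest is Eoarchean and the youngest is Cenozoic; oldest to youngest: Eoarchean, Paleoarchean, Mesoarchean, Paleozoic, Cenozoic.
Oldest start 4031 minus youngest end 0 gives 4031 Myr overall.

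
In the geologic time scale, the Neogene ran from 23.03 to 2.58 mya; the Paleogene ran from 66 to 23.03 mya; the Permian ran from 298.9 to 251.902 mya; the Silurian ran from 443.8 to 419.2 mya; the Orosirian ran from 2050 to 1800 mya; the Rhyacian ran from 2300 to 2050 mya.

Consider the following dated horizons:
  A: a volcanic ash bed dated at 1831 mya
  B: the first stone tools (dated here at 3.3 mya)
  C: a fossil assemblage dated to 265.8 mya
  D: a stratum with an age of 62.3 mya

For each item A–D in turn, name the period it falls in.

A — Orosirian; B — Neogene; C — Permian; D — Paleogene

Match each age against the start–end ranges in the excerpt: A = 1831 Ma → Orosirian (2050–1800); B = 3.3 Ma → Neogene (23.03–2.58); C = 265.8 Ma → Permian (298.9–251.902); D = 62.3 Ma → Paleogene (66–23.03).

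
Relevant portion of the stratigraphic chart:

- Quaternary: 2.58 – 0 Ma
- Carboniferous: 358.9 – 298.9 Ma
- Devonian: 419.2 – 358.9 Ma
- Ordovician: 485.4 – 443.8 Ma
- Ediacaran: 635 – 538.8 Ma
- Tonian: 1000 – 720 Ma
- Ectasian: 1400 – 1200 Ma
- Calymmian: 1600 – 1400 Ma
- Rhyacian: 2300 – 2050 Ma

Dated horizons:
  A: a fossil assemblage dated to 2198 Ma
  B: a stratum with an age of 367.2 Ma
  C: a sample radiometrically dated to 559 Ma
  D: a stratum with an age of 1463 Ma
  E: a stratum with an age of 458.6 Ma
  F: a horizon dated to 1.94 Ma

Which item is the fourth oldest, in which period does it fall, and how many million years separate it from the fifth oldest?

E, in the Ordovician; 91.4 million years to B

Sorted oldest-first by Ma: A (2198), D (1463), C (559), E (458.6), B (367.2), F (1.94).
The fourth oldest is E at 458.6 Ma, which lies in 485.4–443.8 Ma: the Ordovician.
The fifth oldest is B at 367.2 Ma; separation = |458.6 − 367.2| = 91.4 Myr.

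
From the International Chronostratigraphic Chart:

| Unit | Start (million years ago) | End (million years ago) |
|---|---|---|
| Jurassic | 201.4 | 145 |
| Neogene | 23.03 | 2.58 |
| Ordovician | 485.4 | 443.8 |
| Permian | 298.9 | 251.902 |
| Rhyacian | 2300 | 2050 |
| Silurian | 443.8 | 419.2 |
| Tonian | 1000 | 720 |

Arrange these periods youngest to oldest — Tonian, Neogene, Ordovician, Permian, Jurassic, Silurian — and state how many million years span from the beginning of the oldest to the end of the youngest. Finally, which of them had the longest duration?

Neogene → Jurassic → Permian → Silurian → Ordovician → Tonian; total span 997.42 Myr; longest is Tonian

Start ages (Ma): Tonian 1000, Ordovician 485.4, Silurian 443.8, Permian 298.9, Jurassic 201.4, Neogene 23.03.
Ordered youngest to oldest: Neogene, Jurassic, Permian, Silurian, Ordovician, Tonian.
Span = 1000 − 2.58 = 997.42 Myr.
Durations: Neogene 20.45, Permian 46.998, Jurassic 56.4, Silurian 24.6, Ordovician 41.6, Tonian 280 → longest is Tonian (280 Myr).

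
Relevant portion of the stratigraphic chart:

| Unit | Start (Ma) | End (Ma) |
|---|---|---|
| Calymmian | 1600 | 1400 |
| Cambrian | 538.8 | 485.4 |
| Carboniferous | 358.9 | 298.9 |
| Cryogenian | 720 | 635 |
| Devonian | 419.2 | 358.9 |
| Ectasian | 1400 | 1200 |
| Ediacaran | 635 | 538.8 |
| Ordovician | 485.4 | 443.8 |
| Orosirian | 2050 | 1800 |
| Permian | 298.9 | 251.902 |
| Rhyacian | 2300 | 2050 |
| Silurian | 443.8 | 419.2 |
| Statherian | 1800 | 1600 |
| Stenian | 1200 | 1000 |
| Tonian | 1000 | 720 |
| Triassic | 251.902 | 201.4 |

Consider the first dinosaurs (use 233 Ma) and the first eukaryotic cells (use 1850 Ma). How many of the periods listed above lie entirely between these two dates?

13

1850 Ma sits inside the Orosirian (2050–1800) and 233 Ma inside the Triassic (251.902–201.4); neither of those is wholly between the two dates.
The listed periods lying completely between them are Statherian, Calymmian, Ectasian, Stenian, Tonian, Cryogenian, Ediacaran, Cambrian, Ordovician, Silurian, Devonian, Carboniferous, Permian — 13 in all.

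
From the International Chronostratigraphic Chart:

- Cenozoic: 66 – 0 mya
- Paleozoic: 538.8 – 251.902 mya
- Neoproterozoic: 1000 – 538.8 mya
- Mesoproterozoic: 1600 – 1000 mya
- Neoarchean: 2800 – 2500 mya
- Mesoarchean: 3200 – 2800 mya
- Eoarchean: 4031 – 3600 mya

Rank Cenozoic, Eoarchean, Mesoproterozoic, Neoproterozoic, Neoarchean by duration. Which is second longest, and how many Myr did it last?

Neoproterozoic, 461.2 million years

Start − end for each: Cenozoic 66 − 0 = 66; Eoarchean 4031 − 3600 = 431; Mesoproterozoic 1600 − 1000 = 600; Neoproterozoic 1000 − 538.8 = 461.2; Neoarchean 2800 − 2500 = 300.
Ranking these from longest: Mesoproterozoic > Neoproterozoic > Eoarchean > Neoarchean > Cenozoic.
Position 2 in that ranking is Neoproterozoic, which lasted 461.2 Myr.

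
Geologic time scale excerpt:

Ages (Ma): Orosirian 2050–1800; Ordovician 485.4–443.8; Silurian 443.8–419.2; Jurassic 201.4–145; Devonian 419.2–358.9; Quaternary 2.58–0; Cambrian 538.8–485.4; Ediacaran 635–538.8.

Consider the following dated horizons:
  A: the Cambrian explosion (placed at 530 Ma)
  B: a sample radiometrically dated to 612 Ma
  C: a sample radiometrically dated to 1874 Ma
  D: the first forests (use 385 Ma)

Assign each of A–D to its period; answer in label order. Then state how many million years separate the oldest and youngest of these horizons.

A — Cambrian; B — Ediacaran; C — Orosirian; D — Devonian; span 1489 million years

Match each age against the start–end ranges in the excerpt: A = 530 Ma → Cambrian (538.8–485.4); B = 612 Ma → Ediacaran (635–538.8); C = 1874 Ma → Orosirian (2050–1800); D = 385 Ma → Devonian (419.2–358.9).
The largest age is 1874 Ma and the smallest is 385 Ma; their difference is 1489 Myr.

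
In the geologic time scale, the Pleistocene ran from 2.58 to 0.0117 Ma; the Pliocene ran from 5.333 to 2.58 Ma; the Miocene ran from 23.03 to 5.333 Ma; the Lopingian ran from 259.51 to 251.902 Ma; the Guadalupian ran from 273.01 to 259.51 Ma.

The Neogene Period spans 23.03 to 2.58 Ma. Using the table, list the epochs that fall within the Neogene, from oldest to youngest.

Miocene, Pliocene

Epochs with both bounds inside 23.03–2.58 Ma: Miocene (23.03–5.333), Pliocene (5.333–2.58).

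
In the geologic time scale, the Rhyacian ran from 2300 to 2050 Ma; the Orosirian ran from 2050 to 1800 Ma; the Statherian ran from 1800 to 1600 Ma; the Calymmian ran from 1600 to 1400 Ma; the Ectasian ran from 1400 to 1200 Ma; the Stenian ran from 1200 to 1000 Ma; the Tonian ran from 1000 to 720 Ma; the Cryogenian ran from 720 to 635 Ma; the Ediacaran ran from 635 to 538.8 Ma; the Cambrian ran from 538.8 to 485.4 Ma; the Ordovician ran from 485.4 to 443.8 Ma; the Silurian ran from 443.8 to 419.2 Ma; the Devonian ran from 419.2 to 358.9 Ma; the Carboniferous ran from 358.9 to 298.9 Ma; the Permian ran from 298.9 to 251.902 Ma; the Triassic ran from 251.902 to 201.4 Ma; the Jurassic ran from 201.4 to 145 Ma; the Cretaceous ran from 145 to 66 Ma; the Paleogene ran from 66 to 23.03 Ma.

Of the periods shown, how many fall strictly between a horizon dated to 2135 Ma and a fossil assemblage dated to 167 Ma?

15

The older date is 2135 Ma and the younger is 167 Ma.
Periods with start < 2135 and end > 167 Ma: Orosirian (2050–1800), Statherian (1800–1600), Calymmian (1600–1400), Ectasian (1400–1200), Stenian (1200–1000), Tonian (1000–720), Cryogenian (720–635), Ediacaran (635–538.8), Cambrian (538.8–485.4), Ordovician (485.4–443.8), Silurian (443.8–419.2), Devonian (419.2–358.9), Carboniferous (358.9–298.9), Permian (298.9–251.902), Triassic (251.902–201.4).
That is 15 complete periods.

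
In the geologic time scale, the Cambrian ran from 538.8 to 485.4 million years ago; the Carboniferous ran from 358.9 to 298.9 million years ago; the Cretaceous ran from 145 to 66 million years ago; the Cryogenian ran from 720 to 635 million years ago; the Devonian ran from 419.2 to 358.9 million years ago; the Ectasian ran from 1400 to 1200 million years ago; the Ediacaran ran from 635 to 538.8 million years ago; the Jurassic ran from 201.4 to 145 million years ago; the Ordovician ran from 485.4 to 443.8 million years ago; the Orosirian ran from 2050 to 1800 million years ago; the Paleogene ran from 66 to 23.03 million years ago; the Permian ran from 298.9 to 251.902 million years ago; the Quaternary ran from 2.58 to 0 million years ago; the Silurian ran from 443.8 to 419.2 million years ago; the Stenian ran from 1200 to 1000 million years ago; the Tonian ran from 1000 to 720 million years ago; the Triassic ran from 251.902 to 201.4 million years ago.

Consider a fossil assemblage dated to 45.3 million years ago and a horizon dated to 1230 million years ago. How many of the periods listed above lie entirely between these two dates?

13

1230 Ma sits inside the Ectasian (1400–1200) and 45.3 Ma inside the Paleogene (66–23.03); neither of those is wholly between the two dates.
The listed periods lying completely between them are Stenian, Tonian, Cryogenian, Ediacaran, Cambrian, Ordovician, Silurian, Devonian, Carboniferous, Permian, Triassic, Jurassic, Cretaceous — 13 in all.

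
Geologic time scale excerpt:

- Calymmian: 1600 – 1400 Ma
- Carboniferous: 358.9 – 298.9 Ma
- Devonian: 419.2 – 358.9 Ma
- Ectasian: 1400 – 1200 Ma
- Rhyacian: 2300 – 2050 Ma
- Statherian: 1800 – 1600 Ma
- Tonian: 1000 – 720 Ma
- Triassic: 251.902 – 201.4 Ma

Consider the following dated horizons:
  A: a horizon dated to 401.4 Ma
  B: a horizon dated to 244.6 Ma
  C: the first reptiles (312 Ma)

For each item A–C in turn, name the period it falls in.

Match each age against the start–end ranges in the excerpt: A = 401.4 Ma → Devonian (419.2–358.9); B = 244.6 Ma → Triassic (251.902–201.4); C = 312 Ma → Carboniferous (358.9–298.9).

A — Devonian; B — Triassic; C — Carboniferous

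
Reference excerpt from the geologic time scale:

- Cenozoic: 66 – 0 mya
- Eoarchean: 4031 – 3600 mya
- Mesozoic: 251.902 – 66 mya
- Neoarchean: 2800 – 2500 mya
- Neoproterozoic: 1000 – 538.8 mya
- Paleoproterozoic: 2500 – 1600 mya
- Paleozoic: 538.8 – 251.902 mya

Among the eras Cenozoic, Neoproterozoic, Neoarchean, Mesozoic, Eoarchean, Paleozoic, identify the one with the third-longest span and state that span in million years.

Neoarchean, 300 million years

Start − end for each: Cenozoic 66 − 0 = 66; Neoproterozoic 1000 − 538.8 = 461.2; Neoarchean 2800 − 2500 = 300; Mesozoic 251.902 − 66 = 185.902; Eoarchean 4031 − 3600 = 431; Paleozoic 538.8 − 251.902 = 286.898.
Ranking these from longest: Neoproterozoic > Eoarchean > Neoarchean > Paleozoic > Mesozoic > Cenozoic.
Position 3 in that ranking is Neoarchean, which lasted 300 Myr.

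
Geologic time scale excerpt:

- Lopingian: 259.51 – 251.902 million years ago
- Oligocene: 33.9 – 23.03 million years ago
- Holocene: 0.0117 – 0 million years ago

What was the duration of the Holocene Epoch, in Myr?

0.0117 − 0 = 0.0117 million years.

0.0117 million years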